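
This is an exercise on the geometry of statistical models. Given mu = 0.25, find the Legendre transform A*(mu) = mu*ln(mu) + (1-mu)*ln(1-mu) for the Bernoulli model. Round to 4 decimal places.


Legendre transform for Bernoulli:
A*(mu) = mu*log(mu) + (1-mu)*log(1-mu).
mu = 0.25, 1-mu = 0.75.
mu*log(mu) = 0.25*log(0.25) = -0.346574.
(1-mu)*log(1-mu) = 0.75*log(0.75) = -0.215762.
A* = -0.346574 + -0.215762 = -0.5623

-0.5623


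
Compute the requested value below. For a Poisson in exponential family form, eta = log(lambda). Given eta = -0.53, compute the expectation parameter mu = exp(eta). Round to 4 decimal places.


Expectation parameter for Poisson exponential family:
mu = exp(eta).
eta = -0.53.
mu = exp(-0.53) = 0.5886

0.5886


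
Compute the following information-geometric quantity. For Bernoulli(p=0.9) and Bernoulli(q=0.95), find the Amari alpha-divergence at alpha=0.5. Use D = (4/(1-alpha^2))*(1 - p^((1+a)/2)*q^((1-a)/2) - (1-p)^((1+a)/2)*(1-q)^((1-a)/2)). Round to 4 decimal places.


Amari alpha-divergence:
D = (4/(1-alpha^2))*(1 - p^((1+a)/2)*q^((1-a)/2) - (1-p)^((1+a)/2)*(1-q)^((1-a)/2)).
alpha = 0.5, p = 0.9, q = 0.95.
e1 = (1+alpha)/2 = 0.75, e2 = (1-alpha)/2 = 0.25.
t1 = p^e1 * q^e2 = 0.9^0.75 * 0.95^0.25 = 0.912248.
t2 = (1-p)^e1 * (1-q)^e2 = 0.1^0.75 * 0.05^0.25 = 0.08409.
4/(1-alpha^2) = 5.333333.
D = 5.333333*(1 - 0.912248 - 0.08409) = 0.0195

0.0195


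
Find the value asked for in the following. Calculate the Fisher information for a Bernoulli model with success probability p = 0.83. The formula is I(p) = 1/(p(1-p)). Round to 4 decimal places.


For Bernoulli(p), Fisher information is I(p) = 1/(p*(1-p)).
p = 0.83, 1-p = 0.17.
p*(1-p) = 0.1411.
I(p) = 1/0.1411 = 7.0872

7.0872


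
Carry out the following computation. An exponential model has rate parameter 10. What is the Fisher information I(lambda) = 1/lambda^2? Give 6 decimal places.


Fisher information for exponential: I(lambda) = 1/lambda^2.
lambda = 10, lambda^2 = 100.
I = 1/100 = 0.010000

0.010000


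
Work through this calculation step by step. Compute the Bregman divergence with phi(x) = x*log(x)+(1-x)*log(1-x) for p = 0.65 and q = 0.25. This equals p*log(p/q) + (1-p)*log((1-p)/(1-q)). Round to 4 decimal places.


Bregman divergence with negative entropy generator:
D = p*log(p/q) + (1-p)*log((1-p)/(1-q)).
p = 0.65, q = 0.25.
p*log(p/q) = 0.65*log(0.65/0.25) = 0.621082.
(1-p)*log((1-p)/(1-q)) = 0.35*log(0.35/0.75) = -0.266749.
D = 0.621082 + -0.266749 = 0.3543

0.3543


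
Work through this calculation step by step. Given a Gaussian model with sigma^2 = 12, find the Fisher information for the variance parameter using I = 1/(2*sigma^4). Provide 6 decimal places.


Fisher information for variance: I(sigma^2) = 1/(2*sigma^4).
sigma^2 = 12, so sigma^4 = 144.
I = 1/(2*144) = 1/288 = 0.003472

0.003472


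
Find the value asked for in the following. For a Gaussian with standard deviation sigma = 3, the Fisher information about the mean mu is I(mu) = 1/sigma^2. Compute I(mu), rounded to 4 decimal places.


The Fisher information for the mean of a normal distribution is I(mu) = 1/sigma^2.
sigma = 3, so sigma^2 = 9.
I(mu) = 1/9 = 0.1111

0.1111


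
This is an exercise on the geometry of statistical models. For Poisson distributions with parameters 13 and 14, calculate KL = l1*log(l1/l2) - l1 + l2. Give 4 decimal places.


KL divergence for Poisson:
KL = l1*log(l1/l2) - l1 + l2.
l1 = 13, l2 = 14.
log(13/14) = -0.074108.
l1*log(l1/l2) = 13 * -0.074108 = -0.963404.
KL = -0.963404 - 13 + 14 = 0.0366

0.0366


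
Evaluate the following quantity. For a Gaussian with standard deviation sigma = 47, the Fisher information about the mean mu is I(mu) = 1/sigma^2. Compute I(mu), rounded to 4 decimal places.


The Fisher information for the mean of a normal distribution is I(mu) = 1/sigma^2.
sigma = 47, so sigma^2 = 2209.
I(mu) = 1/2209 = 0.0005

0.0005


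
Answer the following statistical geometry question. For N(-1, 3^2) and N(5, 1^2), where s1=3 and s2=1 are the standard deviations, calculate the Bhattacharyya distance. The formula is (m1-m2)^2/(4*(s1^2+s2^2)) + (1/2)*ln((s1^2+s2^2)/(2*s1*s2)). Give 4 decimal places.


Bhattacharyya distance between two Gaussians:
DB = (m1-m2)^2/(4*(s1^2+s2^2)) + (1/2)*ln((s1^2+s2^2)/(2*s1*s2)).
(m1-m2)^2 = (-6)^2 = 36.
s1^2+s2^2 = 9 + 1 = 10.
term1 = 36/40 = 0.9.
term2 = 0.5*ln(10/6.0) = 0.255413.
DB = 0.9 + 0.255413 = 1.1554

1.1554


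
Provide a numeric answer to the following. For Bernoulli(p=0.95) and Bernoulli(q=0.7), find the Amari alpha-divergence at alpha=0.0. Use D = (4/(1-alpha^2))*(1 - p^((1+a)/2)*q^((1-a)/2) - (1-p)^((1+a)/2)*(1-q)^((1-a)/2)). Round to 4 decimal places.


Amari alpha-divergence:
D = (4/(1-alpha^2))*(1 - p^((1+a)/2)*q^((1-a)/2) - (1-p)^((1+a)/2)*(1-q)^((1-a)/2)).
alpha = 0.0, p = 0.95, q = 0.7.
e1 = (1+alpha)/2 = 0.5, e2 = (1-alpha)/2 = 0.5.
t1 = p^e1 * q^e2 = 0.95^0.5 * 0.7^0.5 = 0.815475.
t2 = (1-p)^e1 * (1-q)^e2 = 0.05^0.5 * 0.3^0.5 = 0.122474.
4/(1-alpha^2) = 4.0.
D = 4.0*(1 - 0.815475 - 0.122474) = 0.2482

0.2482


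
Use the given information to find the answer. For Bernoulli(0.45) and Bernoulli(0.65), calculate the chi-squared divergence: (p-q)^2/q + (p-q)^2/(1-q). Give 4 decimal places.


Chi-squared divergence between Bernoulli distributions:
chi^2 = (p-q)^2/q + (p-q)^2/(1-q).
p = 0.45, q = 0.65, p-q = -0.2.
(p-q)^2 = 0.04.
term1 = 0.04/0.65 = 0.061538.
term2 = 0.04/0.35 = 0.114286.
chi^2 = 0.061538 + 0.114286 = 0.1758

0.1758


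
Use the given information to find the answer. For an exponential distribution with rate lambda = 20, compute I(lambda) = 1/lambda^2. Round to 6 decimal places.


Fisher information for exponential: I(lambda) = 1/lambda^2.
lambda = 20, lambda^2 = 400.
I = 1/400 = 0.002500

0.002500


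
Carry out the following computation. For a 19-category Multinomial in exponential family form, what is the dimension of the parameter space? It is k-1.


Exponential family dimension calculation:
For Multinomial with k=19 categories, dim = k-1 = 18.

18


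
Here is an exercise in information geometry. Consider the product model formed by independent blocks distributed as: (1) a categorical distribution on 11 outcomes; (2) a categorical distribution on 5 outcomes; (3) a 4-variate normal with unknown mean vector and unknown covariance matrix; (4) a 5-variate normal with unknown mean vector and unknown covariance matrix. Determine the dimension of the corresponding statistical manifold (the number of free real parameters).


The dimension of a statistical manifold equals the number of free
(independent) real parameters of the model. For a product of independent
blocks the parameter counts add.
- categorical on 11 outcomes (probabilities sum to 1): 11-1 = 10.
- categorical on 5 outcomes (probabilities sum to 1): 5-1 = 4.
- 4-variate normal: 4 (mean) + 4*5/2 = 10 (symmetric covariance) = 14.
- 5-variate normal: 5 (mean) + 5*6/2 = 15 (symmetric covariance) = 20.
Total = 10 + 4 + 14 + 20 = 48.
Dimension = 48

48


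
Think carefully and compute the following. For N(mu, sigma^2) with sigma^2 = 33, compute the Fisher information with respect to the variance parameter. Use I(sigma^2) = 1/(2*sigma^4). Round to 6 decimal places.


Fisher information for variance: I(sigma^2) = 1/(2*sigma^4).
sigma^2 = 33, so sigma^4 = 1089.
I = 1/(2*1089) = 1/2178 = 0.000459

0.000459


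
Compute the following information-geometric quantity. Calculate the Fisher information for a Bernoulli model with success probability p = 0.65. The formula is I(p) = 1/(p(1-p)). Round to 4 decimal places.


For Bernoulli(p), Fisher information is I(p) = 1/(p*(1-p)).
p = 0.65, 1-p = 0.35.
p*(1-p) = 0.2275.
I(p) = 1/0.2275 = 4.3956

4.3956


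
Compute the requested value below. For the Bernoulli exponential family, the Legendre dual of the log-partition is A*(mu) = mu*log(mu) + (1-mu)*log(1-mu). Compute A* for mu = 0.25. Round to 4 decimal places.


Legendre transform for Bernoulli:
A*(mu) = mu*log(mu) + (1-mu)*log(1-mu).
mu = 0.25, 1-mu = 0.75.
mu*log(mu) = 0.25*log(0.25) = -0.346574.
(1-mu)*log(1-mu) = 0.75*log(0.75) = -0.215762.
A* = -0.346574 + -0.215762 = -0.5623

-0.5623


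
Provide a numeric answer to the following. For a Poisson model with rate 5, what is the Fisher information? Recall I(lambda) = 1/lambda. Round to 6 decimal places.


Fisher information for Poisson: I(lambda) = 1/lambda.
lambda = 5.
I(lambda) = 1/5 = 0.200000

0.200000


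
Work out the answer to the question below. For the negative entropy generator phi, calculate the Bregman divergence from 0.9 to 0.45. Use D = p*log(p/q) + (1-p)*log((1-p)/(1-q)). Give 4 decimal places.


Bregman divergence with negative entropy generator:
D = p*log(p/q) + (1-p)*log((1-p)/(1-q)).
p = 0.9, q = 0.45.
p*log(p/q) = 0.9*log(0.9/0.45) = 0.623832.
(1-p)*log((1-p)/(1-q)) = 0.1*log(0.1/0.55) = -0.170475.
D = 0.623832 + -0.170475 = 0.4534

0.4534


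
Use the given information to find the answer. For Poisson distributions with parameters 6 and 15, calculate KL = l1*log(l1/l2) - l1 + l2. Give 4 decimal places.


KL divergence for Poisson:
KL = l1*log(l1/l2) - l1 + l2.
l1 = 6, l2 = 15.
log(6/15) = -0.916291.
l1*log(l1/l2) = 6 * -0.916291 = -5.497744.
KL = -5.497744 - 6 + 15 = 3.5023

3.5023


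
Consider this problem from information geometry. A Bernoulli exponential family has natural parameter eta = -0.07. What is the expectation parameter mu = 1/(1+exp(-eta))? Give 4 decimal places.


Dual coordinate (expectation parameter) for Bernoulli:
mu = 1/(1+exp(-eta)).
eta = -0.07.
exp(-eta) = exp(0.07) = 1.072508.
mu = 1/(1+1.072508) = 0.4825

0.4825


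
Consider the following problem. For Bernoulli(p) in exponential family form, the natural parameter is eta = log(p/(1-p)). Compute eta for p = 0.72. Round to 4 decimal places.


Natural parameter for Bernoulli: eta = log(p/(1-p)).
p = 0.72, 1-p = 0.28.
p/(1-p) = 2.571429.
eta = log(2.571429) = 0.9445

0.9445


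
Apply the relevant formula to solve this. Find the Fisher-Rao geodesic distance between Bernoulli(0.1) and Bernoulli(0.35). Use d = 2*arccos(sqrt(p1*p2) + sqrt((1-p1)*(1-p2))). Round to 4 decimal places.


Geodesic distance on Bernoulli manifold:
d(p1,p2) = 2*arccos(sqrt(p1*p2) + sqrt((1-p1)*(1-p2))).
sqrt(p1*p2) = sqrt(0.1*0.35) = 0.187083.
sqrt((1-p1)*(1-p2)) = sqrt(0.9*0.65) = 0.764853.
arg = 0.187083 + 0.764853 = 0.951936.
d = 2*arccos(0.951936) = 0.6226

0.6226


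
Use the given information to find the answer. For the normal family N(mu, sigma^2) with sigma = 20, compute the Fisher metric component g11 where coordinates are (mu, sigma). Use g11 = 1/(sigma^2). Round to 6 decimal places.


For the 2-parameter normal family, the Fisher metric has:
  g11 = 1/sigma^2, g22 = 2/sigma^2.
sigma = 20, sigma^2 = 400.
g11 = 0.002500

0.002500


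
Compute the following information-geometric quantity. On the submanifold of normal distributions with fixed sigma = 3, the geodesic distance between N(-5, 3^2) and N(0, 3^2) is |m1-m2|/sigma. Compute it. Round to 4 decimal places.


On the fixed-variance normal subfamily, geodesic distance = |m1-m2|/sigma.
|-5 - 0| = 5.
sigma = 3.
d = 5/3 = 1.6667

1.6667


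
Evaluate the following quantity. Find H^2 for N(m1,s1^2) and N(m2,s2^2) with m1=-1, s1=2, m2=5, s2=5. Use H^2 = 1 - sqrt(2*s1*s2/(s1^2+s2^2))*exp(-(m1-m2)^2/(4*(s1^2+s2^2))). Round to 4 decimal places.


Squared Hellinger distance for Gaussians:
H^2 = 1 - sqrt(2*s1*s2/(s1^2+s2^2)) * exp(-(m1-m2)^2/(4*(s1^2+s2^2))).
s1^2 = 4, s2^2 = 25, s1^2+s2^2 = 29.
sqrt(2*2*5/(29)) = 0.830455.
(m1-m2)^2 = (-6)^2 = 36.
exp(-36/(4*29)) = exp(-0.310345) = 0.733194.
H^2 = 1 - 0.830455*0.733194 = 0.3911

0.3911


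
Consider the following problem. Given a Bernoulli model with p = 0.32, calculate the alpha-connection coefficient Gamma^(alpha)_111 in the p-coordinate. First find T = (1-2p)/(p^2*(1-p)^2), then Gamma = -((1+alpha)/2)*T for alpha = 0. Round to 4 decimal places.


Skewness (Amari-Chentsov) tensor: T = (1-2p)/(p^2*(1-p)^2).
p = 0.32, 1-2p = 0.36, p^2 = 0.1024, (1-p)^2 = 0.4624.
T = 0.36/(0.1024 * 0.4624) = 7.602995.
In the p-coordinate, Gamma^(alpha) = Gamma^(0) - (alpha/2)*T with Gamma^(0) = (1/2)*g'(p) = -T/2,
so Gamma^(alpha) = -((1+alpha)/2)*T.
alpha = 0, -(1+alpha)/2 = -0.5.
Gamma = -0.5 * 7.602995 = -3.8015

-3.8015


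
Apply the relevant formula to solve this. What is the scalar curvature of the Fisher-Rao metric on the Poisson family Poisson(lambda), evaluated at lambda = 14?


This family has a single free parameter, so its statistical manifold
is 1-dimensional. The Riemann curvature tensor of any 1-dimensional
Riemannian manifold vanishes identically, so R = 0.

0


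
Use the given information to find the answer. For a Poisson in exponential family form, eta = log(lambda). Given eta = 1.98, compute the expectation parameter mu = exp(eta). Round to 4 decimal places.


Expectation parameter for Poisson exponential family:
mu = exp(eta).
eta = 1.98.
mu = exp(1.98) = 7.2427

7.2427


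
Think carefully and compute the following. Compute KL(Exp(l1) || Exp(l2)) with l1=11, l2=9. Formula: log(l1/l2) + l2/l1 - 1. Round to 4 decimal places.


KL divergence for exponential family:
KL = log(l1/l2) + l2/l1 - 1.
log(11/9) = 0.200671.
9/11 = 0.818182.
KL = 0.200671 + 0.818182 - 1 = 0.0189

0.0189


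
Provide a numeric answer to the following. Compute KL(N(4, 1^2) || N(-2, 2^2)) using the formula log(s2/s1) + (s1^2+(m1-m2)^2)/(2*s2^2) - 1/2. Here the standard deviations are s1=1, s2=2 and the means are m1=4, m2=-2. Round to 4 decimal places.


KL divergence between normal distributions:
KL = log(s2/s1) + (s1^2 + (m1-m2)^2)/(2*s2^2) - 1/2.
log(2/1) = 0.693147.
(1^2 + (4--2)^2)/(2*2^2) = (1 + 36)/8 = 4.625.
KL = 0.693147 + 4.625 - 0.5 = 4.8181

4.8181


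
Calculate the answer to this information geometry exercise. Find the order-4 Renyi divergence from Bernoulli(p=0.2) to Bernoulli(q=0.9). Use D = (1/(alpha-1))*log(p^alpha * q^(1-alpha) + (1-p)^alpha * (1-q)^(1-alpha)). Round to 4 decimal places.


Renyi divergence of order alpha between Bernoulli distributions:
D = (1/(alpha-1))*log(p^alpha * q^(1-alpha) + (1-p)^alpha * (1-q)^(1-alpha)).
alpha = 4, p = 0.2, q = 0.9.
p^alpha * q^(1-alpha) = 0.2^4 * 0.9^-3 = 0.002195.
(1-p)^alpha * (1-q)^(1-alpha) = 0.8^4 * 0.1^-3 = 409.6.
sum = 0.002195 + 409.6 = 409.602195.
D = (1/3)*log(409.602195) = 2.0051

2.0051


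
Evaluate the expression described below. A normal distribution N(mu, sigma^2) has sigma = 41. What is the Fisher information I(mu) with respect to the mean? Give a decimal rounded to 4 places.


The Fisher information for the mean of a normal distribution is I(mu) = 1/sigma^2.
sigma = 41, so sigma^2 = 1681.
I(mu) = 1/1681 = 0.0006

0.0006


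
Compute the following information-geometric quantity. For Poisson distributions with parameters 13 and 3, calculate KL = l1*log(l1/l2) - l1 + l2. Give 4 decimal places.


KL divergence for Poisson:
KL = l1*log(l1/l2) - l1 + l2.
l1 = 13, l2 = 3.
log(13/3) = 1.466337.
l1*log(l1/l2) = 13 * 1.466337 = 19.062382.
KL = 19.062382 - 13 + 3 = 9.0624

9.0624


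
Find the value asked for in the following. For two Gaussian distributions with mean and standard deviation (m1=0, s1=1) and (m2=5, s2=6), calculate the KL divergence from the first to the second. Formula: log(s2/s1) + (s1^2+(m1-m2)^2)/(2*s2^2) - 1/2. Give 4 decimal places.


KL divergence between normal distributions:
KL = log(s2/s1) + (s1^2 + (m1-m2)^2)/(2*s2^2) - 1/2.
log(6/1) = 1.791759.
(1^2 + (0-5)^2)/(2*6^2) = (1 + 25)/72 = 0.361111.
KL = 1.791759 + 0.361111 - 0.5 = 1.6529

1.6529


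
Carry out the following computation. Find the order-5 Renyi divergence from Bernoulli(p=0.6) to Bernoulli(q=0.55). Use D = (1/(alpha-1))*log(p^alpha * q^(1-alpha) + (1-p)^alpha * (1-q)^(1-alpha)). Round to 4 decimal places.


Renyi divergence of order alpha between Bernoulli distributions:
D = (1/(alpha-1))*log(p^alpha * q^(1-alpha) + (1-p)^alpha * (1-q)^(1-alpha)).
alpha = 5, p = 0.6, q = 0.55.
p^alpha * q^(1-alpha) = 0.6^5 * 0.55^-4 = 0.849778.
(1-p)^alpha * (1-q)^(1-alpha) = 0.4^5 * 0.45^-4 = 0.249718.
sum = 0.849778 + 0.249718 = 1.099496.
D = (1/4)*log(1.099496) = 0.0237

0.0237


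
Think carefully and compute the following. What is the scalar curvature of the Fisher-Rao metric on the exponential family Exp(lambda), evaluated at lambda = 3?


This family has a single free parameter, so its statistical manifold
is 1-dimensional. The Riemann curvature tensor of any 1-dimensional
Riemannian manifold vanishes identically, so R = 0.

0


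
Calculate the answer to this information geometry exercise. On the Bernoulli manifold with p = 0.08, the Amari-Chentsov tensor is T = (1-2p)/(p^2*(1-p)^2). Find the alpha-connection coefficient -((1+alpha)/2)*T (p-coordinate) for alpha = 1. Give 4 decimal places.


Skewness (Amari-Chentsov) tensor: T = (1-2p)/(p^2*(1-p)^2).
p = 0.08, 1-2p = 0.84, p^2 = 0.0064, (1-p)^2 = 0.8464.
T = 0.84/(0.0064 * 0.8464) = 155.068526.
In the p-coordinate, Gamma^(alpha) = Gamma^(0) - (alpha/2)*T with Gamma^(0) = (1/2)*g'(p) = -T/2,
so Gamma^(alpha) = -((1+alpha)/2)*T.
alpha = 1, -(1+alpha)/2 = -1.0.
Gamma = -1.0 * 155.068526 = -155.0685

-155.0685


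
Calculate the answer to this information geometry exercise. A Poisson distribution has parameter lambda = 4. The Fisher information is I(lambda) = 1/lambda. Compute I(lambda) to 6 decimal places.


Fisher information for Poisson: I(lambda) = 1/lambda.
lambda = 4.
I(lambda) = 1/4 = 0.250000

0.250000


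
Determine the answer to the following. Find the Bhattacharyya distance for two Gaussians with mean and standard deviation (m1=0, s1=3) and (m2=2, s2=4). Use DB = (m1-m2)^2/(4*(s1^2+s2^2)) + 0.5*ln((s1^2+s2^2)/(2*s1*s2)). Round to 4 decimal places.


Bhattacharyya distance between two Gaussians:
DB = (m1-m2)^2/(4*(s1^2+s2^2)) + (1/2)*ln((s1^2+s2^2)/(2*s1*s2)).
(m1-m2)^2 = (-2)^2 = 4.
s1^2+s2^2 = 9 + 16 = 25.
term1 = 4/100 = 0.04.
term2 = 0.5*ln(25/24.0) = 0.020411.
DB = 0.04 + 0.020411 = 0.0604

0.0604


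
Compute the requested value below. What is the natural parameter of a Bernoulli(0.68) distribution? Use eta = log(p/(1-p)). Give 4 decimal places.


Natural parameter for Bernoulli: eta = log(p/(1-p)).
p = 0.68, 1-p = 0.32.
p/(1-p) = 2.125.
eta = log(2.125) = 0.7538

0.7538


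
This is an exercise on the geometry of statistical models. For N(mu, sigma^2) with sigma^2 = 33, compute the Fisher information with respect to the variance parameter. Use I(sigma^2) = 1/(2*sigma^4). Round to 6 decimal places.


Fisher information for variance: I(sigma^2) = 1/(2*sigma^4).
sigma^2 = 33, so sigma^4 = 1089.
I = 1/(2*1089) = 1/2178 = 0.000459

0.000459


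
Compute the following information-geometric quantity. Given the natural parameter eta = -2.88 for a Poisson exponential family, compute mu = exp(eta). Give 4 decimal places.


Expectation parameter for Poisson exponential family:
mu = exp(eta).
eta = -2.88.
mu = exp(-2.88) = 0.0561

0.0561


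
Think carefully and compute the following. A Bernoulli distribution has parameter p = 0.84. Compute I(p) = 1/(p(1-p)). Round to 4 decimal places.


For Bernoulli(p), Fisher information is I(p) = 1/(p*(1-p)).
p = 0.84, 1-p = 0.16.
p*(1-p) = 0.1344.
I(p) = 1/0.1344 = 7.4405

7.4405


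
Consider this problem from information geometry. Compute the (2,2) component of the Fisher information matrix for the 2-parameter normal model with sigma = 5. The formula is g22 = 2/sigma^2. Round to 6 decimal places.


For the 2-parameter normal family, the Fisher metric has:
  g11 = 1/sigma^2, g22 = 2/sigma^2.
sigma = 5, sigma^2 = 25.
g22 = 0.080000

0.080000


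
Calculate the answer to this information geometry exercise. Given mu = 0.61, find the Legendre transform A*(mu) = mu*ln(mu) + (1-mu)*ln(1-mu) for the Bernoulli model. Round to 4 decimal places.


Legendre transform for Bernoulli:
A*(mu) = mu*log(mu) + (1-mu)*log(1-mu).
mu = 0.61, 1-mu = 0.39.
mu*log(mu) = 0.61*log(0.61) = -0.301521.
(1-mu)*log(1-mu) = 0.39*log(0.39) = -0.367227.
A* = -0.301521 + -0.367227 = -0.6687

-0.6687


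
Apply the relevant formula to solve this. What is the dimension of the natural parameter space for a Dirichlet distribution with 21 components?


Exponential family dimension calculation:
Dirichlet with 21 components has 21 natural parameters.

21


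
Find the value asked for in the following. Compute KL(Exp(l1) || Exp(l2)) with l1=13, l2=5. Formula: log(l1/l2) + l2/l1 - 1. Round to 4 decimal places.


KL divergence for exponential family:
KL = log(l1/l2) + l2/l1 - 1.
log(13/5) = 0.955511.
5/13 = 0.384615.
KL = 0.955511 + 0.384615 - 1 = 0.3401

0.3401


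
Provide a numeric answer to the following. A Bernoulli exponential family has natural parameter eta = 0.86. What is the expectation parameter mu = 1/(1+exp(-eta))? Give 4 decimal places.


Dual coordinate (expectation parameter) for Bernoulli:
mu = 1/(1+exp(-eta)).
eta = 0.86.
exp(-eta) = exp(-0.86) = 0.423162.
mu = 1/(1+0.423162) = 0.7027

0.7027


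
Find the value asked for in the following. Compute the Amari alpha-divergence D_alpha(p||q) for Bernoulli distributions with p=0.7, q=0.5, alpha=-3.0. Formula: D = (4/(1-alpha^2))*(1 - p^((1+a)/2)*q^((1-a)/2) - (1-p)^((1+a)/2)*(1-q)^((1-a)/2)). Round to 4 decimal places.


Amari alpha-divergence:
D = (4/(1-alpha^2))*(1 - p^((1+a)/2)*q^((1-a)/2) - (1-p)^((1+a)/2)*(1-q)^((1-a)/2)).
alpha = -3.0, p = 0.7, q = 0.5.
e1 = (1+alpha)/2 = -1.0, e2 = (1-alpha)/2 = 2.0.
t1 = p^e1 * q^e2 = 0.7^-1.0 * 0.5^2.0 = 0.357143.
t2 = (1-p)^e1 * (1-q)^e2 = 0.3^-1.0 * 0.5^2.0 = 0.833333.
4/(1-alpha^2) = -0.5.
D = -0.5*(1 - 0.357143 - 0.833333) = 0.0952

0.0952


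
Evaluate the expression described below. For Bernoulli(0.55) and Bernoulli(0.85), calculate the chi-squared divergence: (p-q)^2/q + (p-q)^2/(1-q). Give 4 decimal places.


Chi-squared divergence between Bernoulli distributions:
chi^2 = (p-q)^2/q + (p-q)^2/(1-q).
p = 0.55, q = 0.85, p-q = -0.3.
(p-q)^2 = 0.09.
term1 = 0.09/0.85 = 0.105882.
term2 = 0.09/0.15 = 0.6.
chi^2 = 0.105882 + 0.6 = 0.7059

0.7059


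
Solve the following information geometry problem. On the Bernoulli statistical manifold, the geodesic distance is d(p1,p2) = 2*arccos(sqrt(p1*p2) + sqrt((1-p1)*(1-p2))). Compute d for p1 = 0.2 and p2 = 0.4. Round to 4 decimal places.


Geodesic distance on Bernoulli manifold:
d(p1,p2) = 2*arccos(sqrt(p1*p2) + sqrt((1-p1)*(1-p2))).
sqrt(p1*p2) = sqrt(0.2*0.4) = 0.282843.
sqrt((1-p1)*(1-p2)) = sqrt(0.8*0.6) = 0.69282.
arg = 0.282843 + 0.69282 = 0.975663.
d = 2*arccos(0.975663) = 0.4421

0.4421


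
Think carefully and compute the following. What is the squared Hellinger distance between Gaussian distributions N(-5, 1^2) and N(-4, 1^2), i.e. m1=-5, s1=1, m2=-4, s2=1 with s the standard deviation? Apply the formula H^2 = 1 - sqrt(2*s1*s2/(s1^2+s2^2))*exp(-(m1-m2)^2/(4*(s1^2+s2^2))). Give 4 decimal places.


Squared Hellinger distance for Gaussians:
H^2 = 1 - sqrt(2*s1*s2/(s1^2+s2^2)) * exp(-(m1-m2)^2/(4*(s1^2+s2^2))).
s1^2 = 1, s2^2 = 1, s1^2+s2^2 = 2.
sqrt(2*1*1/(2)) = 1.0.
(m1-m2)^2 = (-1)^2 = 1.
exp(-1/(4*2)) = exp(-0.125) = 0.882497.
H^2 = 1 - 1.0*0.882497 = 0.1175

0.1175


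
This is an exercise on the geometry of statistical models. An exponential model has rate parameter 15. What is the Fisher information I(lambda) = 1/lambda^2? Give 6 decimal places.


Fisher information for exponential: I(lambda) = 1/lambda^2.
lambda = 15, lambda^2 = 225.
I = 1/225 = 0.004444

0.004444


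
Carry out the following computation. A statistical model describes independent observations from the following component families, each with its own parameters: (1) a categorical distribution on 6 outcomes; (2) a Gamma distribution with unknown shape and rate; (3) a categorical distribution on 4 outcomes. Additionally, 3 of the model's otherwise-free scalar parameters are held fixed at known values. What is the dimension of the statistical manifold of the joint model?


The dimension of a statistical manifold equals the number of free
(independent) real parameters of the model. For a product of independent
blocks the parameter counts add.
- categorical on 6 outcomes (probabilities sum to 1): 6-1 = 5.
- Gamma (shape, rate): 2.
- categorical on 4 outcomes (probabilities sum to 1): 4-1 = 3.
Total = 5 + 2 + 3 = 10.
3 parameter(s) fixed at known values: 10 - 3 = 7.
Dimension = 7

7


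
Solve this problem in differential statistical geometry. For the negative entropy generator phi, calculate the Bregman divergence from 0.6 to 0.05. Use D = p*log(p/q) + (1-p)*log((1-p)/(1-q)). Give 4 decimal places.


Bregman divergence with negative entropy generator:
D = p*log(p/q) + (1-p)*log((1-p)/(1-q)).
p = 0.6, q = 0.05.
p*log(p/q) = 0.6*log(0.6/0.05) = 1.490944.
(1-p)*log((1-p)/(1-q)) = 0.4*log(0.4/0.95) = -0.345999.
D = 1.490944 + -0.345999 = 1.1449

1.1449


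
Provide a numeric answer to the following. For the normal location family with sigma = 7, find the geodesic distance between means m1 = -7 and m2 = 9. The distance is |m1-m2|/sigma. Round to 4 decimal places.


On the fixed-variance normal subfamily, geodesic distance = |m1-m2|/sigma.
|-7 - 9| = 16.
sigma = 7.
d = 16/7 = 2.2857

2.2857


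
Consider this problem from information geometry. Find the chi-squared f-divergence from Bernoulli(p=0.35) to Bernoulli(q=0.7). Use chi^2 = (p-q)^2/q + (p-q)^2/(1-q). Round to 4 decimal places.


Chi-squared divergence between Bernoulli distributions:
chi^2 = (p-q)^2/q + (p-q)^2/(1-q).
p = 0.35, q = 0.7, p-q = -0.35.
(p-q)^2 = 0.1225.
term1 = 0.1225/0.7 = 0.175.
term2 = 0.1225/0.3 = 0.408333.
chi^2 = 0.175 + 0.408333 = 0.5833

0.5833


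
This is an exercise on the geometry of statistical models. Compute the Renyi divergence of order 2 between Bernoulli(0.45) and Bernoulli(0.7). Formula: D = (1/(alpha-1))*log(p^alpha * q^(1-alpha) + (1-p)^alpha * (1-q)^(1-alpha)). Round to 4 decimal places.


Renyi divergence of order alpha between Bernoulli distributions:
D = (1/(alpha-1))*log(p^alpha * q^(1-alpha) + (1-p)^alpha * (1-q)^(1-alpha)).
alpha = 2, p = 0.45, q = 0.7.
p^alpha * q^(1-alpha) = 0.45^2 * 0.7^-1 = 0.289286.
(1-p)^alpha * (1-q)^(1-alpha) = 0.55^2 * 0.3^-1 = 1.008333.
sum = 0.289286 + 1.008333 = 1.297619.
D = (1/1)*log(1.297619) = 0.2605

0.2605


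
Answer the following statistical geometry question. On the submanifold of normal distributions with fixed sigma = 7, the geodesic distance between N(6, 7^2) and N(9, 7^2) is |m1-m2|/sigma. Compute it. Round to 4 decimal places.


On the fixed-variance normal subfamily, geodesic distance = |m1-m2|/sigma.
|6 - 9| = 3.
sigma = 7.
d = 3/7 = 0.4286

0.4286


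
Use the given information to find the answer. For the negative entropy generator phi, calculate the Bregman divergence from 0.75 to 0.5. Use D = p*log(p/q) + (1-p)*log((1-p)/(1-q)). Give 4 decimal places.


Bregman divergence with negative entropy generator:
D = p*log(p/q) + (1-p)*log((1-p)/(1-q)).
p = 0.75, q = 0.5.
p*log(p/q) = 0.75*log(0.75/0.5) = 0.304099.
(1-p)*log((1-p)/(1-q)) = 0.25*log(0.25/0.5) = -0.173287.
D = 0.304099 + -0.173287 = 0.1308

0.1308


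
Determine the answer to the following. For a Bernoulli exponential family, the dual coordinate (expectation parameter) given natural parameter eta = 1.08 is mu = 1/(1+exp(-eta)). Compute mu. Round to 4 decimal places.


Dual coordinate (expectation parameter) for Bernoulli:
mu = 1/(1+exp(-eta)).
eta = 1.08.
exp(-eta) = exp(-1.08) = 0.339596.
mu = 1/(1+0.339596) = 0.7465

0.7465


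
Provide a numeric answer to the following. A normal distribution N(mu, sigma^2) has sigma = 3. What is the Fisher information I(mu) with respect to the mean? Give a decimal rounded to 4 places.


The Fisher information for the mean of a normal distribution is I(mu) = 1/sigma^2.
sigma = 3, so sigma^2 = 9.
I(mu) = 1/9 = 0.1111

0.1111


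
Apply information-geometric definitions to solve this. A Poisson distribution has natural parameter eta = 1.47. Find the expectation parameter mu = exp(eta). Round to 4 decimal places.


Expectation parameter for Poisson exponential family:
mu = exp(eta).
eta = 1.47.
mu = exp(1.47) = 4.3492

4.3492


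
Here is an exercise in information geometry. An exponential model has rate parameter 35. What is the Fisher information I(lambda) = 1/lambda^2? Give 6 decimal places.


Fisher information for exponential: I(lambda) = 1/lambda^2.
lambda = 35, lambda^2 = 1225.
I = 1/1225 = 0.000816

0.000816


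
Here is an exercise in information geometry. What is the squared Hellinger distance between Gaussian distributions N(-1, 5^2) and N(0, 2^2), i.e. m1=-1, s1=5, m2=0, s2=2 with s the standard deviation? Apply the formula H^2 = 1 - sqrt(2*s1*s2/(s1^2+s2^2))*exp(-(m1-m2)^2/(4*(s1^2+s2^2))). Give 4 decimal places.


Squared Hellinger distance for Gaussians:
H^2 = 1 - sqrt(2*s1*s2/(s1^2+s2^2)) * exp(-(m1-m2)^2/(4*(s1^2+s2^2))).
s1^2 = 25, s2^2 = 4, s1^2+s2^2 = 29.
sqrt(2*5*2/(29)) = 0.830455.
(m1-m2)^2 = (-1)^2 = 1.
exp(-1/(4*29)) = exp(-0.008621) = 0.991416.
H^2 = 1 - 0.830455*0.991416 = 0.1767

0.1767


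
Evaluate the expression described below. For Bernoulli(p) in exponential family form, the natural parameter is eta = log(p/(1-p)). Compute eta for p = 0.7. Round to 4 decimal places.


Natural parameter for Bernoulli: eta = log(p/(1-p)).
p = 0.7, 1-p = 0.3.
p/(1-p) = 2.333333.
eta = log(2.333333) = 0.8473

0.8473


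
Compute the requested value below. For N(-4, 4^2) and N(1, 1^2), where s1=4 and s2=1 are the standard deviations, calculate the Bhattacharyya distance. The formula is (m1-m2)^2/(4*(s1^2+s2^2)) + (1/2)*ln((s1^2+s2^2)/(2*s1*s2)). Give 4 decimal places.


Bhattacharyya distance between two Gaussians:
DB = (m1-m2)^2/(4*(s1^2+s2^2)) + (1/2)*ln((s1^2+s2^2)/(2*s1*s2)).
(m1-m2)^2 = (-5)^2 = 25.
s1^2+s2^2 = 16 + 1 = 17.
term1 = 25/68 = 0.367647.
term2 = 0.5*ln(17/8.0) = 0.376886.
DB = 0.367647 + 0.376886 = 0.7445

0.7445


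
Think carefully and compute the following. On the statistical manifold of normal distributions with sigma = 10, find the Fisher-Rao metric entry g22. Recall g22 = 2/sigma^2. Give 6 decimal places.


For the 2-parameter normal family, the Fisher metric has:
  g11 = 1/sigma^2, g22 = 2/sigma^2.
sigma = 10, sigma^2 = 100.
g22 = 0.020000

0.020000


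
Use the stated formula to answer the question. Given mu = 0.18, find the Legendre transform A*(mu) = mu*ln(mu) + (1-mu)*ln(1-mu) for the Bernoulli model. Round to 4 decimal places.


Legendre transform for Bernoulli:
A*(mu) = mu*log(mu) + (1-mu)*log(1-mu).
mu = 0.18, 1-mu = 0.82.
mu*log(mu) = 0.18*log(0.18) = -0.308664.
(1-mu)*log(1-mu) = 0.82*log(0.82) = -0.16273.
A* = -0.308664 + -0.16273 = -0.4714

-0.4714


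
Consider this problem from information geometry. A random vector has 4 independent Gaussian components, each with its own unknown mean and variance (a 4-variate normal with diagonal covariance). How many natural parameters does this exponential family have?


Exponential family dimension calculation:
Each univariate normal has two natural parameters (mu/sigma^2 and -1/(2 sigma^2)).
With 4 independent components, dim = 2 * 4 = 8.

8


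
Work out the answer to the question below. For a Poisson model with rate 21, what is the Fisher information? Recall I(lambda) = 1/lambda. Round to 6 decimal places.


Fisher information for Poisson: I(lambda) = 1/lambda.
lambda = 21.
I(lambda) = 1/21 = 0.047619

0.047619


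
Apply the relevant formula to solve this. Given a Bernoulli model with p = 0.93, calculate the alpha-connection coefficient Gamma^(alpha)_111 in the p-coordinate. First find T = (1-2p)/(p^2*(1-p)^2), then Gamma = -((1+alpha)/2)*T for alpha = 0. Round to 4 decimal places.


Skewness (Amari-Chentsov) tensor: T = (1-2p)/(p^2*(1-p)^2).
p = 0.93, 1-2p = -0.86, p^2 = 0.8649, (1-p)^2 = 0.0049.
T = -0.86/(0.8649 * 0.0049) = -202.92543.
In the p-coordinate, Gamma^(alpha) = Gamma^(0) - (alpha/2)*T with Gamma^(0) = (1/2)*g'(p) = -T/2,
so Gamma^(alpha) = -((1+alpha)/2)*T.
alpha = 0, -(1+alpha)/2 = -0.5.
Gamma = -0.5 * -202.92543 = 101.4627

101.4627


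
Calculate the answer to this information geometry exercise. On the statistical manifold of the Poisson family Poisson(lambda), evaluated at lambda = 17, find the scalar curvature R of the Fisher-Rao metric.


This family has a single free parameter, so its statistical manifold
is 1-dimensional. The Riemann curvature tensor of any 1-dimensional
Riemannian manifold vanishes identically, so R = 0.

0


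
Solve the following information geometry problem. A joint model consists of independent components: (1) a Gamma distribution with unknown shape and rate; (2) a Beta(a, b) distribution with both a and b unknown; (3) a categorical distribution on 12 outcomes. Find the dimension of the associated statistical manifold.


The dimension of a statistical manifold equals the number of free
(independent) real parameters of the model. For a product of independent
blocks the parameter counts add.
- Gamma (shape, rate): 2.
- Beta (a, b): 2.
- categorical on 12 outcomes (probabilities sum to 1): 12-1 = 11.
Total = 2 + 2 + 11 = 15.
Dimension = 15

15


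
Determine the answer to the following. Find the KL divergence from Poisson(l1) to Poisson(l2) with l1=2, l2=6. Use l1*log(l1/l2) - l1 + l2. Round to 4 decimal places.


KL divergence for Poisson:
KL = l1*log(l1/l2) - l1 + l2.
l1 = 2, l2 = 6.
log(2/6) = -1.098612.
l1*log(l1/l2) = 2 * -1.098612 = -2.197225.
KL = -2.197225 - 2 + 6 = 1.8028

1.8028


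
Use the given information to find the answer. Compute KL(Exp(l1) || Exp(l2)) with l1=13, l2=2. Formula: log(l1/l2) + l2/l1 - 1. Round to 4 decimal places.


KL divergence for exponential family:
KL = log(l1/l2) + l2/l1 - 1.
log(13/2) = 1.871802.
2/13 = 0.153846.
KL = 1.871802 + 0.153846 - 1 = 1.0256

1.0256


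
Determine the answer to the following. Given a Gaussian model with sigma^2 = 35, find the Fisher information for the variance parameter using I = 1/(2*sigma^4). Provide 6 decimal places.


Fisher information for variance: I(sigma^2) = 1/(2*sigma^4).
sigma^2 = 35, so sigma^4 = 1225.
I = 1/(2*1225) = 1/2450 = 0.000408

0.000408


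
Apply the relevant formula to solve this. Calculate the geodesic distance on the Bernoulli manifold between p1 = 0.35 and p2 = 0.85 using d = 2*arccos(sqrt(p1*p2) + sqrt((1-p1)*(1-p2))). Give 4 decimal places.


Geodesic distance on Bernoulli manifold:
d(p1,p2) = 2*arccos(sqrt(p1*p2) + sqrt((1-p1)*(1-p2))).
sqrt(p1*p2) = sqrt(0.35*0.85) = 0.545436.
sqrt((1-p1)*(1-p2)) = sqrt(0.65*0.15) = 0.31225.
arg = 0.545436 + 0.31225 = 0.857686.
d = 2*arccos(0.857686) = 1.0801

1.0801


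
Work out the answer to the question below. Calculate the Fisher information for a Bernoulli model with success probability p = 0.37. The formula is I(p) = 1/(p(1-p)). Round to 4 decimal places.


For Bernoulli(p), Fisher information is I(p) = 1/(p*(1-p)).
p = 0.37, 1-p = 0.63.
p*(1-p) = 0.2331.
I(p) = 1/0.2331 = 4.2900

4.2900


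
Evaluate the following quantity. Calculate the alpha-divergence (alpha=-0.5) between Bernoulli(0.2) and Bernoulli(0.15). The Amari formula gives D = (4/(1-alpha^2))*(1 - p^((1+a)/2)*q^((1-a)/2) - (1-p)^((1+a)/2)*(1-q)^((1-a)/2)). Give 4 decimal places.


Amari alpha-divergence:
D = (4/(1-alpha^2))*(1 - p^((1+a)/2)*q^((1-a)/2) - (1-p)^((1+a)/2)*(1-q)^((1-a)/2)).
alpha = -0.5, p = 0.2, q = 0.15.
e1 = (1+alpha)/2 = 0.25, e2 = (1-alpha)/2 = 0.75.
t1 = p^e1 * q^e2 = 0.2^0.25 * 0.15^0.75 = 0.161185.
t2 = (1-p)^e1 * (1-q)^e2 = 0.8^0.25 * 0.85^0.75 = 0.837214.
4/(1-alpha^2) = 5.333333.
D = 5.333333*(1 - 0.161185 - 0.837214) = 0.0085

0.0085


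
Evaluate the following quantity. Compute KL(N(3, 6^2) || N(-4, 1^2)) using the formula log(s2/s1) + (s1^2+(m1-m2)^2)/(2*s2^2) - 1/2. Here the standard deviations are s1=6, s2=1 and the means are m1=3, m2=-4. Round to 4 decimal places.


KL divergence between normal distributions:
KL = log(s2/s1) + (s1^2 + (m1-m2)^2)/(2*s2^2) - 1/2.
log(1/6) = -1.791759.
(6^2 + (3--4)^2)/(2*1^2) = (36 + 49)/2 = 42.5.
KL = -1.791759 + 42.5 - 0.5 = 40.2082

40.2082


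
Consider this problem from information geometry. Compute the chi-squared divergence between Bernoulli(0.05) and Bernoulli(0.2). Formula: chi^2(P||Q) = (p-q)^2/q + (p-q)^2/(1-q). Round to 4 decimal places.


Chi-squared divergence between Bernoulli distributions:
chi^2 = (p-q)^2/q + (p-q)^2/(1-q).
p = 0.05, q = 0.2, p-q = -0.15.
(p-q)^2 = 0.0225.
term1 = 0.0225/0.2 = 0.1125.
term2 = 0.0225/0.8 = 0.028125.
chi^2 = 0.1125 + 0.028125 = 0.1406

0.1406


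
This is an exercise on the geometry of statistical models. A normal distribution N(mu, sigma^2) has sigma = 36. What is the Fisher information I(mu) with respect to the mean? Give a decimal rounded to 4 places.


The Fisher information for the mean of a normal distribution is I(mu) = 1/sigma^2.
sigma = 36, so sigma^2 = 1296.
I(mu) = 1/1296 = 0.0008

0.0008


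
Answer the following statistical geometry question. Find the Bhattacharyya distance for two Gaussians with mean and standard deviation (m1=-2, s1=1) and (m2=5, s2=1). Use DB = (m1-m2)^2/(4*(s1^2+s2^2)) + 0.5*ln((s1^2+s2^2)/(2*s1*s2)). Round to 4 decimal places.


Bhattacharyya distance between two Gaussians:
DB = (m1-m2)^2/(4*(s1^2+s2^2)) + (1/2)*ln((s1^2+s2^2)/(2*s1*s2)).
(m1-m2)^2 = (-7)^2 = 49.
s1^2+s2^2 = 1 + 1 = 2.
term1 = 49/8 = 6.125.
term2 = 0.5*ln(2/2.0) = 0.0.
DB = 6.125 + 0.0 = 6.1250

6.1250


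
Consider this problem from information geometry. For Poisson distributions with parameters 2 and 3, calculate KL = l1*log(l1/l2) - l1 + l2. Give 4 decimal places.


KL divergence for Poisson:
KL = l1*log(l1/l2) - l1 + l2.
l1 = 2, l2 = 3.
log(2/3) = -0.405465.
l1*log(l1/l2) = 2 * -0.405465 = -0.81093.
KL = -0.81093 - 2 + 3 = 0.1891

0.1891


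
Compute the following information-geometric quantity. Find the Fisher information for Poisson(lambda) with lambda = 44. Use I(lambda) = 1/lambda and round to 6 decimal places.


Fisher information for Poisson: I(lambda) = 1/lambda.
lambda = 44.
I(lambda) = 1/44 = 0.022727

0.022727


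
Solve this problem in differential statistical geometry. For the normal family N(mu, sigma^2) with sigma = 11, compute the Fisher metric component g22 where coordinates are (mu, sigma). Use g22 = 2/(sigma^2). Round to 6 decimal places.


For the 2-parameter normal family, the Fisher metric has:
  g11 = 1/sigma^2, g22 = 2/sigma^2.
sigma = 11, sigma^2 = 121.
g22 = 0.016529

0.016529


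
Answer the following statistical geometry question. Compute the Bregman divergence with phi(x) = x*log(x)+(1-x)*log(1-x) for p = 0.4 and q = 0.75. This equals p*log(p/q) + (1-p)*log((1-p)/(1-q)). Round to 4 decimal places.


Bregman divergence with negative entropy generator:
D = p*log(p/q) + (1-p)*log((1-p)/(1-q)).
p = 0.4, q = 0.75.
p*log(p/q) = 0.4*log(0.4/0.75) = -0.251443.
(1-p)*log((1-p)/(1-q)) = 0.6*log(0.6/0.25) = 0.525281.
D = -0.251443 + 0.525281 = 0.2738

0.2738


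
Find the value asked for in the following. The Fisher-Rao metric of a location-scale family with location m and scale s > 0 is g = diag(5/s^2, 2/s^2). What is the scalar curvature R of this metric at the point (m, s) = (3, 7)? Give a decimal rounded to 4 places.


The metric has the form g = (A dm^2 + B ds^2)/s^2 with A = 5, B = 2.
Substitute u = sqrt(A/B)*m: g = B*(du^2 + ds^2)/s^2, i.e. B times the
Poincare upper half-plane metric, which has constant Gaussian curvature -1.
Scaling a 2D metric by a constant c divides the Gaussian curvature by c,
so K = -1/B = -1/(2) = -0.5000 everywhere (the point (m, s) = (3, 7) is irrelevant:
the curvature is constant).
Scalar curvature in dimension 2: R = 2K = -2/(2) = -1.0000.

-1.0000


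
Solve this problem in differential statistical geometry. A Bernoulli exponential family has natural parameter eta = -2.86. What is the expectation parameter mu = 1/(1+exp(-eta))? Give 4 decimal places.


Dual coordinate (expectation parameter) for Bernoulli:
mu = 1/(1+exp(-eta)).
eta = -2.86.
exp(-eta) = exp(2.86) = 17.461527.
mu = 1/(1+17.461527) = 0.0542

0.0542
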